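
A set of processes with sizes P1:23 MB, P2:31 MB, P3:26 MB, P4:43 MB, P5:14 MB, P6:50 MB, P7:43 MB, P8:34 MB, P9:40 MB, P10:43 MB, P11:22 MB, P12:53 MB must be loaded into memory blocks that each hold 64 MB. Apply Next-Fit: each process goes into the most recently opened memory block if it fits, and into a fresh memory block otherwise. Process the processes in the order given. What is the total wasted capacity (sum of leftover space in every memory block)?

218

Put P1 (23 MB) in memory block 1; 41 MB remain.
Put P2 (31 MB) in memory block 1; 10 MB remain.
Put P3 (26 MB) in memory block 2; 38 MB remain.
Put P4 (43 MB) in memory block 3; 21 MB remain.
Put P5 (14 MB) in memory block 3; 7 MB remain.
Put P6 (50 MB) in memory block 4; 14 MB remain.
Put P7 (43 MB) in memory block 5; 21 MB remain.
Put P8 (34 MB) in memory block 6; 30 MB remain.
Put P9 (40 MB) in memory block 7; 24 MB remain.
Put P10 (43 MB) in memory block 8; 21 MB remain.
Put P11 (22 MB) in memory block 9; 42 MB remain.
Put P12 (53 MB) in memory block 10; 11 MB remain.
10 memory blocks × 64 MB = 640 MB; used 422 MB; unused 218 MB.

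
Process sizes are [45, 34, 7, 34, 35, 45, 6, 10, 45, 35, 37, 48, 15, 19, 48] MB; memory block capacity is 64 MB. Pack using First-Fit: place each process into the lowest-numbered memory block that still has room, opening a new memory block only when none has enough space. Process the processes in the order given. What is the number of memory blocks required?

10

45 MB → memory block 1 (remaining 19 MB)
34 MB → memory block 2 (remaining 30 MB)
7 MB → memory block 1 (remaining 12 MB)
34 MB → memory block 3 (remaining 30 MB)
35 MB → memory block 4 (remaining 29 MB)
45 MB → memory block 5 (remaining 19 MB)
6 MB → memory block 1 (remaining 6 MB)
10 MB → memory block 2 (remaining 20 MB)
45 MB → memory block 6 (remaining 19 MB)
35 MB → memory block 7 (remaining 29 MB)
37 MB → memory block 8 (remaining 27 MB)
48 MB → memory block 9 (remaining 16 MB)
15 MB → memory block 2 (remaining 5 MB)
19 MB → memory block 3 (remaining 11 MB)
48 MB → memory block 10 (remaining 16 MB)
Final memory blocks: [45,7,6] [34,10,15] [34,19] [35] [45] [45] [35] [37] [48] [48].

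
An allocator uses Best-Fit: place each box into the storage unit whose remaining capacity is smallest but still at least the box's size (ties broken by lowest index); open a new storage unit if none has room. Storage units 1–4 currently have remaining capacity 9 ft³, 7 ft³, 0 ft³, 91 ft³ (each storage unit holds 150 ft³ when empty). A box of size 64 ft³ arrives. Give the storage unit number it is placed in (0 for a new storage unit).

4

Storage units with room: storage unit 4 (91 ft³).
Tightest fit is storage unit 4 with 91 ft³ free.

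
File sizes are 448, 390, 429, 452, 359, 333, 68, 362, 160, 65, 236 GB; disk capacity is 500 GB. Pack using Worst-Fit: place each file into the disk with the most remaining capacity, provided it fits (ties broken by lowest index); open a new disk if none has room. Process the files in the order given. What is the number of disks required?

Put 448 GB in disk 1; 52 GB remain.
Put 390 GB in disk 2; 110 GB remain.
Put 429 GB in disk 3; 71 GB remain.
Put 452 GB in disk 4; 48 GB remain.
Put 359 GB in disk 5; 141 GB remain.
Put 333 GB in disk 6; 167 GB remain.
Put 68 GB in disk 6; 99 GB remain.
Put 362 GB in disk 7; 138 GB remain.
Put 160 GB in disk 8; 340 GB remain.
Put 65 GB in disk 8; 275 GB remain.
Put 236 GB in disk 8; 39 GB remain.

8 disks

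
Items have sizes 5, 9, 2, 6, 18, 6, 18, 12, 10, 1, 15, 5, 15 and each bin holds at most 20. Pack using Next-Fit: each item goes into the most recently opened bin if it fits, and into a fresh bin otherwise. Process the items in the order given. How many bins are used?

bin 1: place 5, 15 left
bin 1: place 9, 6 left
bin 1: place 2, 4 left
bin 2: place 6, 14 left
bin 3: place 18, 2 left
bin 4: place 6, 14 left
bin 5: place 18, 2 left
bin 6: place 12, 8 left
bin 7: place 10, 10 left
bin 7: place 1, 9 left
bin 8: place 15, 5 left
bin 8: place 5, 0 left
bin 9: place 15, 5 left

9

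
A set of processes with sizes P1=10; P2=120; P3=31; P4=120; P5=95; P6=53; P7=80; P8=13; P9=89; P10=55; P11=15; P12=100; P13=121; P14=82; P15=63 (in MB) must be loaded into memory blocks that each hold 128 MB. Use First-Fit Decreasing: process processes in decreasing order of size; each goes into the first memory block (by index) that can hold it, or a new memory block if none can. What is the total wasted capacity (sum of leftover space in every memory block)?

233

Sorted descending: 121, 120, 120, 100, 95, 89, 82, 80, 63, 55, 53, 31, 15, 13, 10.
Put 121 MB in memory block 1; 7 MB remain.
Put 120 MB in memory block 2; 8 MB remain.
Put 120 MB in memory block 3; 8 MB remain.
Put 100 MB in memory block 4; 28 MB remain.
Put 95 MB in memory block 5; 33 MB remain.
Put 89 MB in memory block 6; 39 MB remain.
Put 82 MB in memory block 7; 46 MB remain.
Put 80 MB in memory block 8; 48 MB remain.
Put 63 MB in memory block 9; 65 MB remain.
Put 55 MB in memory block 9; 10 MB remain.
Put 53 MB in memory block 10; 75 MB remain.
Put 31 MB in memory block 5; 2 MB remain.
Put 15 MB in memory block 4; 13 MB remain.
Put 13 MB in memory block 4; 0 MB remain.
Put 10 MB in memory block 6; 29 MB remain.
10 memory blocks × 128 MB = 1280 MB; used 1047 MB; unused 233 MB.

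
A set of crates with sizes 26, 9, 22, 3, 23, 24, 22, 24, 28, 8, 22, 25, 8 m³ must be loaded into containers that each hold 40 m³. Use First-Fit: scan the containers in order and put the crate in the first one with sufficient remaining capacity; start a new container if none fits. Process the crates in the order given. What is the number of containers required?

container 1: place 26 m³, 14 m³ left
container 1: place 9 m³, 5 m³ left
container 2: place 22 m³, 18 m³ left
container 1: place 3 m³, 2 m³ left
container 3: place 23 m³, 17 m³ left
container 4: place 24 m³, 16 m³ left
container 5: place 22 m³, 18 m³ left
container 6: place 24 m³, 16 m³ left
container 7: place 28 m³, 12 m³ left
container 2: place 8 m³, 10 m³ left
container 8: place 22 m³, 18 m³ left
container 9: place 25 m³, 15 m³ left
container 2: place 8 m³, 2 m³ left
Final containers: [26,9,3] [22,8,8] [23] [24] [22] [24] [28] [22] [25].

9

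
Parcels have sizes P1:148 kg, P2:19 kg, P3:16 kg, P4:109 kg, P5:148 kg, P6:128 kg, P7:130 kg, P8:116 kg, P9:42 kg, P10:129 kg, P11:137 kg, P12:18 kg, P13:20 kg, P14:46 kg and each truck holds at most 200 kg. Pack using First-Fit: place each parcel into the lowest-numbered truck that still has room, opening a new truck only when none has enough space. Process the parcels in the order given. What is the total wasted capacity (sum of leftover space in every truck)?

truck 1: place P1 (148 kg), 52 kg left
truck 1: place P2 (19 kg), 33 kg left
truck 1: place P3 (16 kg), 17 kg left
truck 2: place P4 (109 kg), 91 kg left
truck 3: place P5 (148 kg), 52 kg left
truck 4: place P6 (128 kg), 72 kg left
truck 5: place P7 (130 kg), 70 kg left
truck 6: place P8 (116 kg), 84 kg left
truck 2: place P9 (42 kg), 49 kg left
truck 7: place P10 (129 kg), 71 kg left
truck 8: place P11 (137 kg), 63 kg left
truck 2: place P12 (18 kg), 31 kg left
truck 2: place P13 (20 kg), 11 kg left
truck 3: place P14 (46 kg), 6 kg left
8 trucks × 200 kg = 1600 kg; used 1206 kg; unused 394 kg.

394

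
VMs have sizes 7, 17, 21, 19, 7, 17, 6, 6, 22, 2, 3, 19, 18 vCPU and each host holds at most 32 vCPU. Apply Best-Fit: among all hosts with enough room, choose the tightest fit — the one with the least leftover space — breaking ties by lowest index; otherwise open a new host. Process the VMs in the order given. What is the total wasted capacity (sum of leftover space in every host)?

Put 7 vCPU in host 1; 25 vCPU remain.
Put 17 vCPU in host 1; 8 vCPU remain.
Put 21 vCPU in host 2; 11 vCPU remain.
Put 19 vCPU in host 3; 13 vCPU remain.
Put 7 vCPU in host 1; 1 vCPU remain.
Put 17 vCPU in host 4; 15 vCPU remain.
Put 6 vCPU in host 2; 5 vCPU remain.
Put 6 vCPU in host 3; 7 vCPU remain.
Put 22 vCPU in host 5; 10 vCPU remain.
Put 2 vCPU in host 2; 3 vCPU remain.
Put 3 vCPU in host 2; 0 vCPU remain.
Put 19 vCPU in host 6; 13 vCPU remain.
Put 18 vCPU in host 7; 14 vCPU remain.
7 hosts × 32 vCPU = 224 vCPU; used 164 vCPU; unused 60 vCPU.

60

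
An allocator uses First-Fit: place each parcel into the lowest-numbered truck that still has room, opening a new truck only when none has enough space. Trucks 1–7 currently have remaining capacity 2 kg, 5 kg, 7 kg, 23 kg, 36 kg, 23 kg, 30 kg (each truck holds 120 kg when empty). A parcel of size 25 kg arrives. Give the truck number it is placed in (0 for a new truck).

5

Trucks with room: truck 5 (36 kg), truck 7 (30 kg).
The first with room is truck 5.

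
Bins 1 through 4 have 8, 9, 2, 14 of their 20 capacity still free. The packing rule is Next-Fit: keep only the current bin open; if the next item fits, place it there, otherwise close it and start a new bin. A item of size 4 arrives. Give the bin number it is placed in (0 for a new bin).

Next-Fit only looks at bin 4, which has 14 free.
4 fits there.

4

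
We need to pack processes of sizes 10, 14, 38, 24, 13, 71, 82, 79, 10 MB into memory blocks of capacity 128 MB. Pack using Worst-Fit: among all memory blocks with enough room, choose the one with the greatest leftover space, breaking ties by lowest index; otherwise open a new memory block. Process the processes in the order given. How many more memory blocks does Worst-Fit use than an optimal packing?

1

Worst-Fit: [10,14,38,24,13] [71,10] [82] [79] → 4 memory blocks.
Total size 341 MB; any packing needs at least ⌈341/128⌉ = 3 memory blocks.
An optimal packing achieves that bound: [82,38] [79,24,14,10] [71,13,10] → 3 memory blocks.
Excess: 4 − 3 = 1.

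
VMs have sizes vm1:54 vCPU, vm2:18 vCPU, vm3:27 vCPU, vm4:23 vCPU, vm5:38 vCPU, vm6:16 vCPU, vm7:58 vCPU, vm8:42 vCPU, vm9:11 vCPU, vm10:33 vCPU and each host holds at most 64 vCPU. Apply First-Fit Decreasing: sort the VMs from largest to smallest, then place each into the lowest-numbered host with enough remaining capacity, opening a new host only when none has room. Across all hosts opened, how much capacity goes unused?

Sorted descending: 58, 54, 42, 38, 33, 27, 23, 18, 16, 11.
58 vCPU → host 1 (remaining 6 vCPU)
54 vCPU → host 2 (remaining 10 vCPU)
42 vCPU → host 3 (remaining 22 vCPU)
38 vCPU → host 4 (remaining 26 vCPU)
33 vCPU → host 5 (remaining 31 vCPU)
27 vCPU → host 5 (remaining 4 vCPU)
23 vCPU → host 4 (remaining 3 vCPU)
18 vCPU → host 3 (remaining 4 vCPU)
16 vCPU → host 6 (remaining 48 vCPU)
11 vCPU → host 6 (remaining 37 vCPU)
6 hosts × 64 vCPU = 384 vCPU; used 320 vCPU; unused 64 vCPU.

64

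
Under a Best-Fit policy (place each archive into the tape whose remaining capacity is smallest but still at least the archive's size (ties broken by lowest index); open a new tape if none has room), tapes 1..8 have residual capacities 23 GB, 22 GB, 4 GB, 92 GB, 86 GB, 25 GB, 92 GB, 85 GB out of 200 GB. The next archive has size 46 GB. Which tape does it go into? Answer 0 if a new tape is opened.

Tapes with room: tape 4 (92 GB), tape 5 (86 GB), tape 7 (92 GB), tape 8 (85 GB).
Tightest fit is tape 8 with 85 GB free.

8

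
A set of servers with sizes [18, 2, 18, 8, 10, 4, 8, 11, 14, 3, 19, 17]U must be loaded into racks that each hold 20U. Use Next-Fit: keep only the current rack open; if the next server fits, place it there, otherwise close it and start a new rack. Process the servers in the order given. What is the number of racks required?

Put 18U in rack 1; 2U remain.
Put 2U in rack 1; 0U remain.
Put 18U in rack 2; 2U remain.
Put 8U in rack 3; 12U remain.
Put 10U in rack 3; 2U remain.
Put 4U in rack 4; 16U remain.
Put 8U in rack 4; 8U remain.
Put 11U in rack 5; 9U remain.
Put 14U in rack 6; 6U remain.
Put 3U in rack 6; 3U remain.
Put 19U in rack 7; 1U remain.
Put 17U in rack 8; 3U remain.
Final racks: [18,2] [18] [8,10] [4,8] [11] [14,3] [19] [17].

8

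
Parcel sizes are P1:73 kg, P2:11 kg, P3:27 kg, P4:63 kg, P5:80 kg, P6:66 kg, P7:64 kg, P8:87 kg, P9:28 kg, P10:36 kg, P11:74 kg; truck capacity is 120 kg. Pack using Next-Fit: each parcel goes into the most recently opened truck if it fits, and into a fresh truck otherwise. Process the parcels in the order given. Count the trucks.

P1 (73 kg) → truck 1 (remaining 47 kg)
P2 (11 kg) → truck 1 (remaining 36 kg)
P3 (27 kg) → truck 1 (remaining 9 kg)
P4 (63 kg) → truck 2 (remaining 57 kg)
P5 (80 kg) → truck 3 (remaining 40 kg)
P6 (66 kg) → truck 4 (remaining 54 kg)
P7 (64 kg) → truck 5 (remaining 56 kg)
P8 (87 kg) → truck 6 (remaining 33 kg)
P9 (28 kg) → truck 6 (remaining 5 kg)
P10 (36 kg) → truck 7 (remaining 84 kg)
P11 (74 kg) → truck 7 (remaining 10 kg)

7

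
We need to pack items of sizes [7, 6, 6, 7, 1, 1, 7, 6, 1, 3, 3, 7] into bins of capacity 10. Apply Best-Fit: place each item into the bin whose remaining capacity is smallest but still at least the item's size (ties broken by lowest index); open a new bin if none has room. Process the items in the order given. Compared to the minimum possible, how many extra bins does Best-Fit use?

Best-Fit: [7,1,1,1] [6] [6] [7,3] [7,3] [6] [7] → 7 bins.
7 items exceed 5 (half the capacity), and no two of those can share a bin, so at least 7 bins are needed.
So 7 is already optimal.

0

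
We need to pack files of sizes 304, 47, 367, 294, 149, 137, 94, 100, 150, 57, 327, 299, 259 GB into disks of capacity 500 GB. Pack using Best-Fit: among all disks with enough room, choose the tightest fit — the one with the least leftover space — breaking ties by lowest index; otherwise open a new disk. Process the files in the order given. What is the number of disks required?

7

304 GB → disk 1 (remaining 196 GB)
47 GB → disk 1 (remaining 149 GB)
367 GB → disk 2 (remaining 133 GB)
294 GB → disk 3 (remaining 206 GB)
149 GB → disk 1 (remaining 0 GB)
137 GB → disk 3 (remaining 69 GB)
94 GB → disk 2 (remaining 39 GB)
100 GB → disk 4 (remaining 400 GB)
150 GB → disk 4 (remaining 250 GB)
57 GB → disk 3 (remaining 12 GB)
327 GB → disk 5 (remaining 173 GB)
299 GB → disk 6 (remaining 201 GB)
259 GB → disk 7 (remaining 241 GB)
Final disks: [304,47,149] [367,94] [294,137,57] [100,150] [327] [299] [259].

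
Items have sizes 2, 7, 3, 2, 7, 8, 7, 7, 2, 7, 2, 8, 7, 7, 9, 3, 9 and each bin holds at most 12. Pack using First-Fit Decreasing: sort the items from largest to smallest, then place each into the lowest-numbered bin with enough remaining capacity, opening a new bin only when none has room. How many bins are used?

11 bins

Sorted descending: 9, 9, 8, 8, 7, 7, 7, 7, 7, 7, 7, 3, 3, 2, 2, 2, 2.
bin 1: place 9, 3 left
bin 2: place 9, 3 left
bin 3: place 8, 4 left
bin 4: place 8, 4 left
bin 5: place 7, 5 left
bin 6: place 7, 5 left
bin 7: place 7, 5 left
bin 8: place 7, 5 left
bin 9: place 7, 5 left
bin 10: place 7, 5 left
bin 11: place 7, 5 left
bin 1: place 3, 0 left
bin 2: place 3, 0 left
bin 3: place 2, 2 left
bin 3: place 2, 0 left
bin 4: place 2, 2 left
bin 4: place 2, 0 left
Final bins: [9,3] [9,3] [8,2,2] [8,2,2] [7] [7] [7] [7] [7] [7] [7].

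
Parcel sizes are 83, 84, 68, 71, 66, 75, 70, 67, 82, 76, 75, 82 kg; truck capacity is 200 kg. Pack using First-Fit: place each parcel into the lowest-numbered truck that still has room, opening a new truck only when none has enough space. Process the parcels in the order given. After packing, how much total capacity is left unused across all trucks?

301

Put 83 kg in truck 1; 117 kg remain.
Put 84 kg in truck 1; 33 kg remain.
Put 68 kg in truck 2; 132 kg remain.
Put 71 kg in truck 2; 61 kg remain.
Put 66 kg in truck 3; 134 kg remain.
Put 75 kg in truck 3; 59 kg remain.
Put 70 kg in truck 4; 130 kg remain.
Put 67 kg in truck 4; 63 kg remain.
Put 82 kg in truck 5; 118 kg remain.
Put 76 kg in truck 5; 42 kg remain.
Put 75 kg in truck 6; 125 kg remain.
Put 82 kg in truck 6; 43 kg remain.
6 trucks × 200 kg = 1200 kg; used 899 kg; unused 301 kg.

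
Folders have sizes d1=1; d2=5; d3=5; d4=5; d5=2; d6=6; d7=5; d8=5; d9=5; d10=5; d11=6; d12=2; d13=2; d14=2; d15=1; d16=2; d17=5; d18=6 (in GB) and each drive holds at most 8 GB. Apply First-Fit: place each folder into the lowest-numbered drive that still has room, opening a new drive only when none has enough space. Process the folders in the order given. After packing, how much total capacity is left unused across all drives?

Put d1 (1 GB) in drive 1; 7 GB remain.
Put d2 (5 GB) in drive 1; 2 GB remain.
Put d3 (5 GB) in drive 2; 3 GB remain.
Put d4 (5 GB) in drive 3; 3 GB remain.
Put d5 (2 GB) in drive 1; 0 GB remain.
Put d6 (6 GB) in drive 4; 2 GB remain.
Put d7 (5 GB) in drive 5; 3 GB remain.
Put d8 (5 GB) in drive 6; 3 GB remain.
Put d9 (5 GB) in drive 7; 3 GB remain.
Put d10 (5 GB) in drive 8; 3 GB remain.
Put d11 (6 GB) in drive 9; 2 GB remain.
Put d12 (2 GB) in drive 2; 1 GB remain.
Put d13 (2 GB) in drive 3; 1 GB remain.
Put d14 (2 GB) in drive 4; 0 GB remain.
Put d15 (1 GB) in drive 2; 0 GB remain.
Put d16 (2 GB) in drive 5; 1 GB remain.
Put d17 (5 GB) in drive 10; 3 GB remain.
Put d18 (6 GB) in drive 11; 2 GB remain.
11 drives × 8 GB = 88 GB; used 70 GB; unused 18 GB.

18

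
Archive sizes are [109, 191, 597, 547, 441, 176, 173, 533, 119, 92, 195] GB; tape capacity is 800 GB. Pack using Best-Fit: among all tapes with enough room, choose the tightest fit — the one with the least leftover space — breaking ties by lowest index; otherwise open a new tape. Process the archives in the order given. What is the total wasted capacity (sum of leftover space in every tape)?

827

Put 109 GB in tape 1; 691 GB remain.
Put 191 GB in tape 1; 500 GB remain.
Put 597 GB in tape 2; 203 GB remain.
Put 547 GB in tape 3; 253 GB remain.
Put 441 GB in tape 1; 59 GB remain.
Put 176 GB in tape 2; 27 GB remain.
Put 173 GB in tape 3; 80 GB remain.
Put 533 GB in tape 4; 267 GB remain.
Put 119 GB in tape 4; 148 GB remain.
Put 92 GB in tape 4; 56 GB remain.
Put 195 GB in tape 5; 605 GB remain.
5 tapes × 800 GB = 4000 GB; used 3173 GB; unused 827 GB.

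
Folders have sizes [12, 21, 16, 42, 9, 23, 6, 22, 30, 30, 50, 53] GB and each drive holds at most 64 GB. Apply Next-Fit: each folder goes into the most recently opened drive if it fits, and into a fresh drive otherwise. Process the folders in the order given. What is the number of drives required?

drive 1: place 12 GB, 52 GB left
drive 1: place 21 GB, 31 GB left
drive 1: place 16 GB, 15 GB left
drive 2: place 42 GB, 22 GB left
drive 2: place 9 GB, 13 GB left
drive 3: place 23 GB, 41 GB left
drive 3: place 6 GB, 35 GB left
drive 3: place 22 GB, 13 GB left
drive 4: place 30 GB, 34 GB left
drive 4: place 30 GB, 4 GB left
drive 5: place 50 GB, 14 GB left
drive 6: place 53 GB, 11 GB left

6 drives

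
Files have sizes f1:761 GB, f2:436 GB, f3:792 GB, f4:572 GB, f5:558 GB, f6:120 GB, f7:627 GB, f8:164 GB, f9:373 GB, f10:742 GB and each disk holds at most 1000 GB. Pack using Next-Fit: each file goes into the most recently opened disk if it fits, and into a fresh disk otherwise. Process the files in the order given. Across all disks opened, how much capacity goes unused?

disk 1: place f1 (761 GB), 239 GB left
disk 2: place f2 (436 GB), 564 GB left
disk 3: place f3 (792 GB), 208 GB left
disk 4: place f4 (572 GB), 428 GB left
disk 5: place f5 (558 GB), 442 GB left
disk 5: place f6 (120 GB), 322 GB left
disk 6: place f7 (627 GB), 373 GB left
disk 6: place f8 (164 GB), 209 GB left
disk 7: place f9 (373 GB), 627 GB left
disk 8: place f10 (742 GB), 258 GB left
8 disks × 1000 GB = 8000 GB; used 5145 GB; unused 2855 GB.

2855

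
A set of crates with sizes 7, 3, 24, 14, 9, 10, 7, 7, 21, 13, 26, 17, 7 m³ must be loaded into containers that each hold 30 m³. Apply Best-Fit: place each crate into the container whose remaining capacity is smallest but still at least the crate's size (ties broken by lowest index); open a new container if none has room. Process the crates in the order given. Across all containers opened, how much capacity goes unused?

Put 7 m³ in container 1; 23 m³ remain.
Put 3 m³ in container 1; 20 m³ remain.
Put 24 m³ in container 2; 6 m³ remain.
Put 14 m³ in container 1; 6 m³ remain.
Put 9 m³ in container 3; 21 m³ remain.
Put 10 m³ in container 3; 11 m³ remain.
Put 7 m³ in container 3; 4 m³ remain.
Put 7 m³ in container 4; 23 m³ remain.
Put 21 m³ in container 4; 2 m³ remain.
Put 13 m³ in container 5; 17 m³ remain.
Put 26 m³ in container 6; 4 m³ remain.
Put 17 m³ in container 5; 0 m³ remain.
Put 7 m³ in container 7; 23 m³ remain.
7 containers × 30 m³ = 210 m³; used 165 m³; unused 45 m³.

45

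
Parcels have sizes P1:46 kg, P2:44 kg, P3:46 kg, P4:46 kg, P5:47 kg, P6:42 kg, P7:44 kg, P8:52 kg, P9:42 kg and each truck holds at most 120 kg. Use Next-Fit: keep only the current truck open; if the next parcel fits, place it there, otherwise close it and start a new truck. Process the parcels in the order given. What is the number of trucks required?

5 trucks

Put P1 (46 kg) in truck 1; 74 kg remain.
Put P2 (44 kg) in truck 1; 30 kg remain.
Put P3 (46 kg) in truck 2; 74 kg remain.
Put P4 (46 kg) in truck 2; 28 kg remain.
Put P5 (47 kg) in truck 3; 73 kg remain.
Put P6 (42 kg) in truck 3; 31 kg remain.
Put P7 (44 kg) in truck 4; 76 kg remain.
Put P8 (52 kg) in truck 4; 24 kg remain.
Put P9 (42 kg) in truck 5; 78 kg remain.
Final trucks: [46,44] [46,46] [47,42] [44,52] [42].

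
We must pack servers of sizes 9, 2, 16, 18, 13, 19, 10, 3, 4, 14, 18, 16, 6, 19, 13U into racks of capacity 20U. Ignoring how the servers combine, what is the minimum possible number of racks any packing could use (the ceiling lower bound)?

Total size = 9 + 2 + 16 + 18 + 13 + 19 + 10 + 3 + 4 + 14 + 18 + 16 + 6 + 19 + 13 = 180U.
⌈180 / 20⌉ = 9.

9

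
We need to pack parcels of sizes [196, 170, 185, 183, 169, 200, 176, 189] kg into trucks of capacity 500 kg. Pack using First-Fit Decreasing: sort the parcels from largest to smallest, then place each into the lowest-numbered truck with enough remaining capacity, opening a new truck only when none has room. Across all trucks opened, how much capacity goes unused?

532

Sorted descending: 200, 196, 189, 185, 183, 176, 170, 169.
Put 200 kg in truck 1; 300 kg remain.
Put 196 kg in truck 1; 104 kg remain.
Put 189 kg in truck 2; 311 kg remain.
Put 185 kg in truck 2; 126 kg remain.
Put 183 kg in truck 3; 317 kg remain.
Put 176 kg in truck 3; 141 kg remain.
Put 170 kg in truck 4; 330 kg remain.
Put 169 kg in truck 4; 161 kg remain.
4 trucks × 500 kg = 2000 kg; used 1468 kg; unused 532 kg.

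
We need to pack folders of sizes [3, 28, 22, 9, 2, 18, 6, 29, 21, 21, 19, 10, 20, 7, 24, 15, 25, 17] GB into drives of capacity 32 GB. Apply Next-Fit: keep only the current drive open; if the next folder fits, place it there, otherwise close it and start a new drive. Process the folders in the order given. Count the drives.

12

drive 1: place 3 GB, 29 GB left
drive 1: place 28 GB, 1 GB left
drive 2: place 22 GB, 10 GB left
drive 2: place 9 GB, 1 GB left
drive 3: place 2 GB, 30 GB left
drive 3: place 18 GB, 12 GB left
drive 3: place 6 GB, 6 GB left
drive 4: place 29 GB, 3 GB left
drive 5: place 21 GB, 11 GB left
drive 6: place 21 GB, 11 GB left
drive 7: place 19 GB, 13 GB left
drive 7: place 10 GB, 3 GB left
drive 8: place 20 GB, 12 GB left
drive 8: place 7 GB, 5 GB left
drive 9: place 24 GB, 8 GB left
drive 10: place 15 GB, 17 GB left
drive 11: place 25 GB, 7 GB left
drive 12: place 17 GB, 15 GB left
Final drives: [3,28] [22,9] [2,18,6] [29] [21] [21] [19,10] [20,7] [24] [15] [25] [17].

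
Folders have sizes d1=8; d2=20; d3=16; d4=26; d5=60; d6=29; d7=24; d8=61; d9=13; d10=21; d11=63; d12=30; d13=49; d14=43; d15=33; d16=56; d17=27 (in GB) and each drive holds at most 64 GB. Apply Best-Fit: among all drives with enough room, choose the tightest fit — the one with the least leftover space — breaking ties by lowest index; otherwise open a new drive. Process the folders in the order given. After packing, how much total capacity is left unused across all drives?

125

d1 (8 GB) → drive 1 (remaining 56 GB)
d2 (20 GB) → drive 1 (remaining 36 GB)
d3 (16 GB) → drive 1 (remaining 20 GB)
d4 (26 GB) → drive 2 (remaining 38 GB)
d5 (60 GB) → drive 3 (remaining 4 GB)
d6 (29 GB) → drive 2 (remaining 9 GB)
d7 (24 GB) → drive 4 (remaining 40 GB)
d8 (61 GB) → drive 5 (remaining 3 GB)
d9 (13 GB) → drive 1 (remaining 7 GB)
d10 (21 GB) → drive 4 (remaining 19 GB)
d11 (63 GB) → drive 6 (remaining 1 GB)
d12 (30 GB) → drive 7 (remaining 34 GB)
d13 (49 GB) → drive 8 (remaining 15 GB)
d14 (43 GB) → drive 9 (remaining 21 GB)
d15 (33 GB) → drive 7 (remaining 1 GB)
d16 (56 GB) → drive 10 (remaining 8 GB)
d17 (27 GB) → drive 11 (remaining 37 GB)
11 drives × 64 GB = 704 GB; used 579 GB; unused 125 GB.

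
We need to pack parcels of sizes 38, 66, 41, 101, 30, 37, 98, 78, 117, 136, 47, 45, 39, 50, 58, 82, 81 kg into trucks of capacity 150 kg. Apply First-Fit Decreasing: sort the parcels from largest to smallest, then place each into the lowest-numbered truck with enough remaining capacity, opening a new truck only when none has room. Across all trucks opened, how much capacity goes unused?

Sorted descending: 136, 117, 101, 98, 82, 81, 78, 66, 58, 50, 47, 45, 41, 39, 38, 37, 30.
136 kg → truck 1 (remaining 14 kg)
117 kg → truck 2 (remaining 33 kg)
101 kg → truck 3 (remaining 49 kg)
98 kg → truck 4 (remaining 52 kg)
82 kg → truck 5 (remaining 68 kg)
81 kg → truck 6 (remaining 69 kg)
78 kg → truck 7 (remaining 72 kg)
66 kg → truck 5 (remaining 2 kg)
58 kg → truck 6 (remaining 11 kg)
50 kg → truck 4 (remaining 2 kg)
47 kg → truck 3 (remaining 2 kg)
45 kg → truck 7 (remaining 27 kg)
41 kg → truck 8 (remaining 109 kg)
39 kg → truck 8 (remaining 70 kg)
38 kg → truck 8 (remaining 32 kg)
37 kg → truck 9 (remaining 113 kg)
30 kg → truck 2 (remaining 3 kg)
9 trucks × 150 kg = 1350 kg; used 1144 kg; unused 206 kg.

206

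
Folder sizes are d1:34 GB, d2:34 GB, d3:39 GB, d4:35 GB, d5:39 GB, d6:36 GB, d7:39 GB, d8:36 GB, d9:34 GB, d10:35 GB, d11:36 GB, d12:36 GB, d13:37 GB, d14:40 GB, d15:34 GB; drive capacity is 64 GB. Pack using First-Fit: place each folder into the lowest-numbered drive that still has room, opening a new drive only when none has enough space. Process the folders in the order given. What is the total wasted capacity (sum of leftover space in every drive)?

Put d1 (34 GB) in drive 1; 30 GB remain.
Put d2 (34 GB) in drive 2; 30 GB remain.
Put d3 (39 GB) in drive 3; 25 GB remain.
Put d4 (35 GB) in drive 4; 29 GB remain.
Put d5 (39 GB) in drive 5; 25 GB remain.
Put d6 (36 GB) in drive 6; 28 GB remain.
Put d7 (39 GB) in drive 7; 25 GB remain.
Put d8 (36 GB) in drive 8; 28 GB remain.
Put d9 (34 GB) in drive 9; 30 GB remain.
Put d10 (35 GB) in drive 10; 29 GB remain.
Put d11 (36 GB) in drive 11; 28 GB remain.
Put d12 (36 GB) in drive 12; 28 GB remain.
Put d13 (37 GB) in drive 13; 27 GB remain.
Put d14 (40 GB) in drive 14; 24 GB remain.
Put d15 (34 GB) in drive 15; 30 GB remain.
15 drives × 64 GB = 960 GB; used 544 GB; unused 416 GB.

416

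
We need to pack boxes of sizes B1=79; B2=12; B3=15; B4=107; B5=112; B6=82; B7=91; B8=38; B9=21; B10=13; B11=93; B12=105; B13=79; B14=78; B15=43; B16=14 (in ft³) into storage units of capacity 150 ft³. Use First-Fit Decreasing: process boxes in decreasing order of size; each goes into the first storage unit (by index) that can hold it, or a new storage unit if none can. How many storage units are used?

9

Sorted descending: 112, 107, 105, 93, 91, 82, 79, 79, 78, 43, 38, 21, 15, 14, 13, 12.
Put 112 ft³ in storage unit 1; 38 ft³ remain.
Put 107 ft³ in storage unit 2; 43 ft³ remain.
Put 105 ft³ in storage unit 3; 45 ft³ remain.
Put 93 ft³ in storage unit 4; 57 ft³ remain.
Put 91 ft³ in storage unit 5; 59 ft³ remain.
Put 82 ft³ in storage unit 6; 68 ft³ remain.
Put 79 ft³ in storage unit 7; 71 ft³ remain.
Put 79 ft³ in storage unit 8; 71 ft³ remain.
Put 78 ft³ in storage unit 9; 72 ft³ remain.
Put 43 ft³ in storage unit 2; 0 ft³ remain.
Put 38 ft³ in storage unit 1; 0 ft³ remain.
Put 21 ft³ in storage unit 3; 24 ft³ remain.
Put 15 ft³ in storage unit 3; 9 ft³ remain.
Put 14 ft³ in storage unit 4; 43 ft³ remain.
Put 13 ft³ in storage unit 4; 30 ft³ remain.
Put 12 ft³ in storage unit 4; 18 ft³ remain.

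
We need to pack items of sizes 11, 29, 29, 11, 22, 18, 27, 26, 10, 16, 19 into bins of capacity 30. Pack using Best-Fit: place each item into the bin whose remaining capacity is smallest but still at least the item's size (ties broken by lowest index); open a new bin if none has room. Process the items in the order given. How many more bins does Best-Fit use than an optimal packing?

1

Best-Fit: [11,11] [29] [29] [22] [18,10] [27] [26] [16] [19] → 9 bins.
Total size 218; any packing needs at least ⌈218/30⌉ = 8 bins.
An optimal packing achieves that bound: [29] [29] [27] [26] [22] [19,11] [18,11] [16,10] → 8 bins.
Excess: 9 − 8 = 1.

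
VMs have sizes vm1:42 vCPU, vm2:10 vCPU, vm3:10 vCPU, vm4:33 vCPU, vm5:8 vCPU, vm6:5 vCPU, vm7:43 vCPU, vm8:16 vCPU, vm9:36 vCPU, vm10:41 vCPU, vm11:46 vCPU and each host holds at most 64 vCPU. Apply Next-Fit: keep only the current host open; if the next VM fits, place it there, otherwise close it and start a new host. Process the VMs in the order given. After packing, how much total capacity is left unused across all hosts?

host 1: place vm1 (42 vCPU), 22 vCPU left
host 1: place vm2 (10 vCPU), 12 vCPU left
host 1: place vm3 (10 vCPU), 2 vCPU left
host 2: place vm4 (33 vCPU), 31 vCPU left
host 2: place vm5 (8 vCPU), 23 vCPU left
host 2: place vm6 (5 vCPU), 18 vCPU left
host 3: place vm7 (43 vCPU), 21 vCPU left
host 3: place vm8 (16 vCPU), 5 vCPU left
host 4: place vm9 (36 vCPU), 28 vCPU left
host 5: place vm10 (41 vCPU), 23 vCPU left
host 6: place vm11 (46 vCPU), 18 vCPU left
6 hosts × 64 vCPU = 384 vCPU; used 290 vCPU; unused 94 vCPU.

94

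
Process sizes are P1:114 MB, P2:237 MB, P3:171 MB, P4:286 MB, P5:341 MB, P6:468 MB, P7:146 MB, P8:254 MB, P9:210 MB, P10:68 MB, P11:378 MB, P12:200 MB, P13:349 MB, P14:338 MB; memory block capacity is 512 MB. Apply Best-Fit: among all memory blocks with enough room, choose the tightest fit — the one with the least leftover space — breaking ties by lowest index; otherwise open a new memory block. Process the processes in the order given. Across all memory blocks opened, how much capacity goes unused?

1048

Put P1 (114 MB) in memory block 1; 398 MB remain.
Put P2 (237 MB) in memory block 1; 161 MB remain.
Put P3 (171 MB) in memory block 2; 341 MB remain.
Put P4 (286 MB) in memory block 2; 55 MB remain.
Put P5 (341 MB) in memory block 3; 171 MB remain.
Put P6 (468 MB) in memory block 4; 44 MB remain.
Put P7 (146 MB) in memory block 1; 15 MB remain.
Put P8 (254 MB) in memory block 5; 258 MB remain.
Put P9 (210 MB) in memory block 5; 48 MB remain.
Put P10 (68 MB) in memory block 3; 103 MB remain.
Put P11 (378 MB) in memory block 6; 134 MB remain.
Put P12 (200 MB) in memory block 7; 312 MB remain.
Put P13 (349 MB) in memory block 8; 163 MB remain.
Put P14 (338 MB) in memory block 9; 174 MB remain.
9 memory blocks × 512 MB = 4608 MB; used 3560 MB; unused 1048 MB.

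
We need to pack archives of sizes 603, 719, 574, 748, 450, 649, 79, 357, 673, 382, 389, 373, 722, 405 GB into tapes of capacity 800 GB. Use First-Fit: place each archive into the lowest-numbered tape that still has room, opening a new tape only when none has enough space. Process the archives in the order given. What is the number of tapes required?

tape 1: place 603 GB, 197 GB left
tape 2: place 719 GB, 81 GB left
tape 3: place 574 GB, 226 GB left
tape 4: place 748 GB, 52 GB left
tape 5: place 450 GB, 350 GB left
tape 6: place 649 GB, 151 GB left
tape 1: place 79 GB, 118 GB left
tape 7: place 357 GB, 443 GB left
tape 8: place 673 GB, 127 GB left
tape 7: place 382 GB, 61 GB left
tape 9: place 389 GB, 411 GB left
tape 9: place 373 GB, 38 GB left
tape 10: place 722 GB, 78 GB left
tape 11: place 405 GB, 395 GB left
Final tapes: [603,79] [719] [574] [748] [450] [649] [357,382] [673] [389,373] [722] [405].

11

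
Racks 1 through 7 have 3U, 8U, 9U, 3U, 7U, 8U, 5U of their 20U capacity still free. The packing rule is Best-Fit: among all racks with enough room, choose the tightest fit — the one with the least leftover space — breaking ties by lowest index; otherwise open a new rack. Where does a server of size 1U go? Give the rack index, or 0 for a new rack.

Racks with room: rack 1 (3U), rack 2 (8U), rack 3 (9U), rack 4 (3U), rack 5 (7U), rack 6 (8U), rack 7 (5U).
Tightest fit is rack 1 with 3U free.

1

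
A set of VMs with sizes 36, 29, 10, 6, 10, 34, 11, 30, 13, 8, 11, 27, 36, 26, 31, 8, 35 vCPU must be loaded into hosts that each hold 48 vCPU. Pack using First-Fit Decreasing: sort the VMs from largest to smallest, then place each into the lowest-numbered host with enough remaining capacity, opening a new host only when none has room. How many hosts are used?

Sorted descending: 36, 36, 35, 34, 31, 30, 29, 27, 26, 13, 11, 11, 10, 10, 8, 8, 6.
36 vCPU → host 1 (remaining 12 vCPU)
36 vCPU → host 2 (remaining 12 vCPU)
35 vCPU → host 3 (remaining 13 vCPU)
34 vCPU → host 4 (remaining 14 vCPU)
31 vCPU → host 5 (remaining 17 vCPU)
30 vCPU → host 6 (remaining 18 vCPU)
29 vCPU → host 7 (remaining 19 vCPU)
27 vCPU → host 8 (remaining 21 vCPU)
26 vCPU → host 9 (remaining 22 vCPU)
13 vCPU → host 3 (remaining 0 vCPU)
11 vCPU → host 1 (remaining 1 vCPU)
11 vCPU → host 2 (remaining 1 vCPU)
10 vCPU → host 4 (remaining 4 vCPU)
10 vCPU → host 5 (remaining 7 vCPU)
8 vCPU → host 6 (remaining 10 vCPU)
8 vCPU → host 6 (remaining 2 vCPU)
6 vCPU → host 5 (remaining 1 vCPU)
Final hosts: [36,11] [36,11] [35,13] [34,10] [31,10,6] [30,8,8] [29] [27] [26].

9 hosts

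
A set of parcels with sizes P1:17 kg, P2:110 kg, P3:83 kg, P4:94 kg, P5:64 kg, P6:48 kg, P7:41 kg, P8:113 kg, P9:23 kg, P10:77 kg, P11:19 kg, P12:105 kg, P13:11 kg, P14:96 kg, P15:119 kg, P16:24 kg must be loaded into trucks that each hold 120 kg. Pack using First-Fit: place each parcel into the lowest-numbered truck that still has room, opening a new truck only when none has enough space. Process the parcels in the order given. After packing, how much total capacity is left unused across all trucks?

36

truck 1: place P1 (17 kg), 103 kg left
truck 2: place P2 (110 kg), 10 kg left
truck 1: place P3 (83 kg), 20 kg left
truck 3: place P4 (94 kg), 26 kg left
truck 4: place P5 (64 kg), 56 kg left
truck 4: place P6 (48 kg), 8 kg left
truck 5: place P7 (41 kg), 79 kg left
truck 6: place P8 (113 kg), 7 kg left
truck 3: place P9 (23 kg), 3 kg left
truck 5: place P10 (77 kg), 2 kg left
truck 1: place P11 (19 kg), 1 kg left
truck 7: place P12 (105 kg), 15 kg left
truck 7: place P13 (11 kg), 4 kg left
truck 8: place P14 (96 kg), 24 kg left
truck 9: place P15 (119 kg), 1 kg left
truck 8: place P16 (24 kg), 0 kg left
9 trucks × 120 kg = 1080 kg; used 1044 kg; unused 36 kg.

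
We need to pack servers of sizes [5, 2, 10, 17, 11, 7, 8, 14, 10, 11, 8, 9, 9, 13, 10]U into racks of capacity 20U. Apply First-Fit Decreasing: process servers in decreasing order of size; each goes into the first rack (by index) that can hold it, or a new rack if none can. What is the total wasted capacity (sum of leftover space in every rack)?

16

Sorted descending: 17, 14, 13, 11, 11, 10, 10, 10, 9, 9, 8, 8, 7, 5, 2.
17U → rack 1 (remaining 3U)
14U → rack 2 (remaining 6U)
13U → rack 3 (remaining 7U)
11U → rack 4 (remaining 9U)
11U → rack 5 (remaining 9U)
10U → rack 6 (remaining 10U)
10U → rack 6 (remaining 0U)
10U → rack 7 (remaining 10U)
9U → rack 4 (remaining 0U)
9U → rack 5 (remaining 0U)
8U → rack 7 (remaining 2U)
8U → rack 8 (remaining 12U)
7U → rack 3 (remaining 0U)
5U → rack 2 (remaining 1U)
2U → rack 1 (remaining 1U)
8 racks × 20U = 160U; used 144U; unused 16U.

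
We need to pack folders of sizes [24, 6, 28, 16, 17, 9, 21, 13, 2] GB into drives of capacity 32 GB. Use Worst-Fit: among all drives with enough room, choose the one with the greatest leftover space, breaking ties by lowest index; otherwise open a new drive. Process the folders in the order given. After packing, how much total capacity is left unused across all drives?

24

Put 24 GB in drive 1; 8 GB remain.
Put 6 GB in drive 1; 2 GB remain.
Put 28 GB in drive 2; 4 GB remain.
Put 16 GB in drive 3; 16 GB remain.
Put 17 GB in drive 4; 15 GB remain.
Put 9 GB in drive 3; 7 GB remain.
Put 21 GB in drive 5; 11 GB remain.
Put 13 GB in drive 4; 2 GB remain.
Put 2 GB in drive 5; 9 GB remain.
5 drives × 32 GB = 160 GB; used 136 GB; unused 24 GB.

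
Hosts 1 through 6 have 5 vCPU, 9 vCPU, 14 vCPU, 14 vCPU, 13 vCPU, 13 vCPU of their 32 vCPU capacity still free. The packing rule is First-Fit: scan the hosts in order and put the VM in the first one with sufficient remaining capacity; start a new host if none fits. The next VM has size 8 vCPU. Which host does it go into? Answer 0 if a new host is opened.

Hosts with room: host 2 (9 vCPU), host 3 (14 vCPU), host 4 (14 vCPU), host 5 (13 vCPU), host 6 (13 vCPU).
The first with room is host 2.

2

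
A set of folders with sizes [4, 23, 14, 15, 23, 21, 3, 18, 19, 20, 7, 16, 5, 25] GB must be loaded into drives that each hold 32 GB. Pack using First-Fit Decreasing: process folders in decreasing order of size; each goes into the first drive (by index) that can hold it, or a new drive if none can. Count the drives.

8

Sorted descending: 25, 23, 23, 21, 20, 19, 18, 16, 15, 14, 7, 5, 4, 3.
drive 1: place 25 GB, 7 GB left
drive 2: place 23 GB, 9 GB left
drive 3: place 23 GB, 9 GB left
drive 4: place 21 GB, 11 GB left
drive 5: place 20 GB, 12 GB left
drive 6: place 19 GB, 13 GB left
drive 7: place 18 GB, 14 GB left
drive 8: place 16 GB, 16 GB left
drive 8: place 15 GB, 1 GB left
drive 7: place 14 GB, 0 GB left
drive 1: place 7 GB, 0 GB left
drive 2: place 5 GB, 4 GB left
drive 2: place 4 GB, 0 GB left
drive 3: place 3 GB, 6 GB left
Final drives: [25,7] [23,5,4] [23,3] [21] [20] [19] [18,14] [16,15].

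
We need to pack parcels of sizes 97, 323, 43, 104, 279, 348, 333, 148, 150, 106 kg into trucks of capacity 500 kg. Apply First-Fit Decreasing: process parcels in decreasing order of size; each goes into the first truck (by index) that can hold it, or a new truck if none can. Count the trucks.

Sorted descending: 348, 333, 323, 279, 150, 148, 106, 104, 97, 43.
348 kg → truck 1 (remaining 152 kg)
333 kg → truck 2 (remaining 167 kg)
323 kg → truck 3 (remaining 177 kg)
279 kg → truck 4 (remaining 221 kg)
150 kg → truck 1 (remaining 2 kg)
148 kg → truck 2 (remaining 19 kg)
106 kg → truck 3 (remaining 71 kg)
104 kg → truck 4 (remaining 117 kg)
97 kg → truck 4 (remaining 20 kg)
43 kg → truck 3 (remaining 28 kg)

4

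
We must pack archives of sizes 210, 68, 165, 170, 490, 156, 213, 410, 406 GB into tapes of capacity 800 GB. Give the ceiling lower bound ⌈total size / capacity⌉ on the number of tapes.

3

Total size = 210 + 68 + 165 + 170 + 490 + 156 + 213 + 410 + 406 = 2288 GB.
⌈2288 / 800⌉ = 3.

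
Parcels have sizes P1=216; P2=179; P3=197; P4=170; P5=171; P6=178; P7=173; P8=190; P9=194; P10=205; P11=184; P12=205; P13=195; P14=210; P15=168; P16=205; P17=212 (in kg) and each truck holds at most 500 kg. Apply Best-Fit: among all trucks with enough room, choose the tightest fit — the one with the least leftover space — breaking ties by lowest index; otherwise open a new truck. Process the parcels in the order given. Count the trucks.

9

Put P1 (216 kg) in truck 1; 284 kg remain.
Put P2 (179 kg) in truck 1; 105 kg remain.
Put P3 (197 kg) in truck 2; 303 kg remain.
Put P4 (170 kg) in truck 2; 133 kg remain.
Put P5 (171 kg) in truck 3; 329 kg remain.
Put P6 (178 kg) in truck 3; 151 kg remain.
Put P7 (173 kg) in truck 4; 327 kg remain.
Put P8 (190 kg) in truck 4; 137 kg remain.
Put P9 (194 kg) in truck 5; 306 kg remain.
Put P10 (205 kg) in truck 5; 101 kg remain.
Put P11 (184 kg) in truck 6; 316 kg remain.
Put P12 (205 kg) in truck 6; 111 kg remain.
Put P13 (195 kg) in truck 7; 305 kg remain.
Put P14 (210 kg) in truck 7; 95 kg remain.
Put P15 (168 kg) in truck 8; 332 kg remain.
Put P16 (205 kg) in truck 8; 127 kg remain.
Put P17 (212 kg) in truck 9; 288 kg remain.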